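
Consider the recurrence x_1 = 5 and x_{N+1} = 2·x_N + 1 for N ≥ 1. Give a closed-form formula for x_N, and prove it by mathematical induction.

Computing the first terms: x_1 = 5, x_2 = 11, x_3 = 23. This suggests x_N = 3·2^N - 1.
When N = 1: the formula gives 5 = 5 = x_1.
Suppose the result is true for N = k, so x_k = 3·2^k - 1.
Then x_{k+1} = 2·x_k + 1 = 2·(3·2^k - 1) + 1 = 3·2^(k + 1) - 1,
which is the claimed formula at N = k+1.
Hence, by induction on N, the claim holds for every N ≥ 1.

x_N = 3·2^N - 1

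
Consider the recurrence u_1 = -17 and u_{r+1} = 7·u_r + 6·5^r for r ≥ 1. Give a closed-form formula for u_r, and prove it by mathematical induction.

Computing the first terms: u_1 = -17, u_2 = -89, u_3 = -473. This suggests u_r = -3·5^r - 2·7^(r - 1).
Base step (r = 1): the formula gives -17 = -17 = u_1.
Inductive step: assume the claim holds for r = k, so u_k = -3·5^k - 2·7^(k - 1).
Then u_{k+1} = 7·u_k + 6·5^k = 7·(-3·5^k - 2·7^(k - 1)) + 6·5^k = -3·5^(k + 1) - 2·7^k = -3·5^(k+1) - 2·7^((k+1) - 1),
which is the claimed formula at r = k+1.
By induction, the statement is established for all r ≥ 1.

u_r = -3·5^r - 2·7^(r - 1)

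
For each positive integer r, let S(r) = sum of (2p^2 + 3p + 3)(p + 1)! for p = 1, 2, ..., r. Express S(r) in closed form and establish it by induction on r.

S(r) = (2r + 1)(r + 2)! - 2

We claim S(r) = (2r + 1)(r + 2)! - 2 for all r ≥ 1.
Base case (r = 1): S(1) = 16, and the closed form gives 16. They agree.
Inductive step: suppose the statement holds for some p ≥ 1, so S(p) = (2p + 1)(p + 2)! - 2.
Then S(p+1) = S(p) + ((2p^2 + 7p + 8)(p + 2)!) = ((2p + 1)(p + 2)! - 2) + ((2p^2 + 7p + 8)(p + 2)!).
Simplifying, S(p+1) = (2(p+1) + 1)((p+1) + 2)! - 2,
which is the closed form with r = p+1.
By the principle of mathematical induction, the result holds for all r ≥ 1.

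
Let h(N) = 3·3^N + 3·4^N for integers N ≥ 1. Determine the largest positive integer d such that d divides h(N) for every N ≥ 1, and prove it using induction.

Computing the first values: h(1) = 21 and h(2) = 75; gcd(21, 75) = 3, so d ≤ 3.
We prove 3 | 3·3^N + 3·4^N for all N ≥ 1 by induction on N.
When N = 1: h(1) = 21 = 3·(7), so 3 | h(1).
Inductive step: suppose the statement holds for some j ≥ 1, i.e. 3 | h(j). Then
h(j+1) − 4·h(j) = (3·3^(j+1) + 3·4^(j+1)) − 4·(3·3^j + 3·4^j) = (3)·3^j·(3 − 4) = (-3)·3^j. Since 3 | h(j) by the inductive hypothesis, 3 | 4·h(j); and 3 | -3 since -3 = 3·-1. Therefore 3 | h(j+1).
Hence, by induction on N, the claim holds for every N ≥ 1.
Therefore the largest such d is 3.

d = 3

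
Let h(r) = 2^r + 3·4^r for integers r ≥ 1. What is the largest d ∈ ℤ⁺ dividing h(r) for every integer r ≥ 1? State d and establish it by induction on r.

d = 2

Computing the first values: h(1) = 14 and h(2) = 52; gcd(14, 52) = 2, so d ≤ 2.
We prove 2 | 2^r + 3·4^r for all r ≥ 1 by induction on r.
For the base case r = 1: h(1) = 14 = 2·(7), so 2 | h(1).
For the inductive step, assume it holds for an arbitrary i ≥ 1, i.e. 2 | h(i). Then
h(i+1) − 4·h(i) = (2^(i+1) + 3·4^(i+1)) − 4·(2^i + 3·4^i) = (1)·2^i·(2 − 4) = (-2)·2^i. Since 2 | h(i) by the inductive hypothesis, 2 | 4·h(i); and 2 | -2 since -2 = 2·-1. Therefore 2 | h(i+1).
By the principle of mathematical induction, the result holds for all r ≥ 1.
Therefore the largest such d is 2.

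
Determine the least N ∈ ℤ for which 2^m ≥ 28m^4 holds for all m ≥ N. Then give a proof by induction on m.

N = 23

At m = 22: 4194304 < 6559168, so the inequality fails and N ≥ 23. We prove 2^m ≥ 28m^4 for all m ≥ 23.
For the base case m = 23: 2^m = 8388608 and 28m^4 = 7835548, so 8388608 ≥ 7835548.
Suppose the result is true for m = k, so 2^k ≥ 28k^4.
Then 2^(k + 1) = 2·(2^k) ≥ 2·(28k^4).
Also, for k ≥ 23 we have 2·(28k^4) ≥ 28(k+1)^4, since 2 ≥ (1 + 1/k)^4 for all k ≥ 23.
Combining, 2^(k + 1) ≥ 28(k+1)^4.
Hence, by induction on m, the claim holds for every m ≥ 23.
Hence the smallest such N is 23.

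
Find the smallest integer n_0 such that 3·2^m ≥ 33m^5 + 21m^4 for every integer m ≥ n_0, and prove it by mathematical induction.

At m = 27: 402653184 < 484674192, so the inequality fails and n_0 ≥ 28. We prove 3·2^m ≥ 33m^5 + 21m^4 for all m ≥ 28.
When m = 28: 3·2^m = 805306368 and 33m^5 + 21m^4 = 580849920, so 805306368 ≥ 580849920.
Inductive step: suppose the statement holds for some i ≥ 28, so 3·2^i ≥ 33i^5 + 21i^4.
Then 3·2^(i + 1) = 2·(3·2^i) ≥ 2·(33i^5 + 21i^4).
Also, for i ≥ 28 we have 2·(33i^5 + 21i^4) ≥ 33(i+1)^5 + 21(i+1)^4, since 2·(33i^5 + 21i^4) − (33(i+1)^5 + 21(i+1)^4) = 33i^5 - 144i^4 - 414i^3 - 456i^2 - 249i - 54, which is nonnegative for all i ≥ 28.
Combining, 3·2^(i + 1) ≥ 33(i+1)^5 + 21(i+1)^4.
Hence, by induction on m, the claim holds for every m ≥ 28.
Hence the smallest such n_0 is 28.

n_0 = 28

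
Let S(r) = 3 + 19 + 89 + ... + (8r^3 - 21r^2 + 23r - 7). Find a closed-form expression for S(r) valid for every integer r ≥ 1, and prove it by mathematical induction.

We claim S(r) = r(2r^3 - 3r^2 + 3r + 1) for all r ≥ 1.
For the base case r = 1: S(1) = 3, and the closed form gives 3. They agree.
Inductive step: suppose the statement holds for some m ≥ 1, so S(m) = m(2m^3 - 3m^2 + 3m + 1).
Then S(m+1) = S(m) + (8m^3 + 3m^2 + 5m + 3) = (m(2m^3 - 3m^2 + 3m + 1)) + (8m^3 + 3m^2 + 5m + 3).
Simplifying, S(m+1) = (m + 1)(2m^3 + 3m^2 + 3m + 3) = (m+1)(2(m+1)^3 - 3(m+1)^2 + 3(m+1) + 1),
which is the closed form with r = m+1.
By induction, the statement is established for all r ≥ 1.

S(r) = r(2r^3 - 3r^2 + 3r + 1)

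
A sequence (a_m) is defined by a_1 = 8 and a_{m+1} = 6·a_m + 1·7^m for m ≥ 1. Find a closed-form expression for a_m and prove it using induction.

a_m = 6^(m - 1) + 7^m

Computing the first terms: a_1 = 8, a_2 = 55, a_3 = 379. This suggests a_m = 6^(m - 1) + 7^m.
For the base case m = 1: the formula gives 8 = 8 = a_1.
Inductive step: assume the claim holds for m = p, so a_p = 6^(p - 1) + 7^p.
Then a_{p+1} = 6·a_p + 1·7^p = 6·(6^(p - 1) + 7^p) + 1·7^p = 6^p + 7^(p + 1) = 6^((p+1) - 1) + 7^(p+1),
which is the claimed formula at m = p+1.
By induction, the statement is established for all m ≥ 1.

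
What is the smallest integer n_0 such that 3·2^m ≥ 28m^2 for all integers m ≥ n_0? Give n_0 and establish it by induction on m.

n_0 = 10

At m = 9: 1536 < 2268, so the inequality fails and n_0 ≥ 10. We prove 3·2^m ≥ 28m^2 for all m ≥ 10.
Base step (m = 10): 3·2^m = 3072 and 28m^2 = 2800, so 3072 ≥ 2800.
Suppose the result is true for m = i, so 3·2^i ≥ 28i^2.
Then 3·2^(i + 1) = 2·(3·2^i) ≥ 2·(28i^2).
Also, for i ≥ 10 we have 2·(28i^2) ≥ 28(i+1)^2, since 2 ≥ (1 + 1/i)^2 for all i ≥ 10.
Combining, 3·2^(i + 1) ≥ 28(i+1)^2.
By induction, the statement is established for all m ≥ 10.
Hence the smallest such n_0 is 10.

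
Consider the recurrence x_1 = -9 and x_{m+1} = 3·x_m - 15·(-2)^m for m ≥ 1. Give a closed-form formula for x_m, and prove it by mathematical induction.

Computing the first terms: x_1 = -9, x_2 = 3, x_3 = -51. This suggests x_m = 3(-2)^m - 3^m.
Base case (m = 1): the formula gives -9 = -9 = x_1.
For the inductive step, assume it holds for an arbitrary k ≥ 1, so x_k = 3(-2)^k - 3^k.
Then x_{k+1} = 3·x_k - 15·(-2)^k = 3·(3(-2)^k - 3^k) - 15·(-2)^k = 3(-2)^(k + 1) - 3^(k + 1),
which is the claimed formula at m = k+1.
By the principle of mathematical induction, the result holds for all m ≥ 1.

x_m = 3(-2)^m - 3^m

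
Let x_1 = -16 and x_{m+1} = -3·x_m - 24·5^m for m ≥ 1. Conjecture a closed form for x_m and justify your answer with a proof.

Computing the first terms: x_1 = -16, x_2 = -72, x_3 = -384. This suggests x_m = -(-3)^(m - 1) - 3·5^m.
Base case (m = 1): the formula gives -16 = -16 = x_1.
For the inductive step, assume it holds for an arbitrary r ≥ 1, so x_r = -(-3)^(r - 1) - 3·5^r.
Then x_{r+1} = -3·x_r - 24·5^r = -3·(-(-3)^(r - 1) - 3·5^r) - 24·5^r = -(-3)^r - 3·5^(r + 1) = -(-3)^((r+1) - 1) - 3·5^(r+1),
which is the claimed formula at m = r+1.
By induction, the statement is established for all m ≥ 1.

x_m = -(-3)^(m - 1) - 3·5^m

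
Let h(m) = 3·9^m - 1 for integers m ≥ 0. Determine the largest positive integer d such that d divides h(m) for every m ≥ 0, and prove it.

Computing the first values: h(0) = 2 and h(1) = 26; gcd(2, 26) = 2, so d ≤ 2.
We prove 2 | 3·9^m - 1 for all m ≥ 0 by induction on m.
When m = 0: h(0) = 2 = 2·(1), so 2 | h(0).
Suppose the result is true for m = r, i.e. 2 | h(r). Then
h(r+1) = 3·9^(r+1) - 1 = 9·(3·9^r - 1) + 8 = 9·h(r) + 8. The first term is divisible by 2 by the inductive hypothesis, and 8 is divisible by 2. Hence 2 | h(r+1).
This completes the induction.
Therefore the largest such d is 2.

d = 2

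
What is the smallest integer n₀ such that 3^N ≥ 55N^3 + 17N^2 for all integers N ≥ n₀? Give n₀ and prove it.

At N = 9: 19683 < 41472, so the inequality fails and n₀ ≥ 10. We prove 3^N ≥ 55N^3 + 17N^2 for all N ≥ 10.
When N = 10: 3^N = 59049 and 55N^3 + 17N^2 = 56700, so 59049 ≥ 56700.
Inductive step: suppose the statement holds for some k ≥ 10, so 3^k ≥ 55k^3 + 17k^2.
Then 3^(k + 1) = 3·(3^k) ≥ 3·(55k^3 + 17k^2).
Also, for k ≥ 10 we have 3·(55k^3 + 17k^2) ≥ 55(k+1)^3 + 17(k+1)^2, since 3·(55k^3 + 17k^2) − (55(k+1)^3 + 17(k+1)^2) = 110k^3 - 131k^2 - 199k - 72, which is nonnegative for all k ≥ 10.
Combining, 3^(k + 1) ≥ 55(k+1)^3 + 17(k+1)^2.
By the principle of mathematical induction, the result holds for all N ≥ 10.
Hence the smallest such n₀ is 10.

n₀ = 10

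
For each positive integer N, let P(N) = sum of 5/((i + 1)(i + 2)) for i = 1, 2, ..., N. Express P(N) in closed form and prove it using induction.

We claim P(N) = 5N/(2(N + 2)) for all N ≥ 1.
Base step (N = 1): P(1) = 5/6, and the closed form gives 5/6. They agree.
Inductive step: assume the claim holds for N = i, so P(i) = 5i/(2(i + 2)).
Then P(i+1) = P(i) + (5/((i + 2)(i + 3))) = (5i/(2(i + 2))) + (5/((i + 2)(i + 3))).
Simplifying, P(i+1) = 5(i + 1)/(2(i + 3)) = 5(i+1)/(2((i+1) + 2)),
which is the closed form with N = i+1.
By induction, the statement is established for all N ≥ 1.

P(N) = 5N/(2(N + 2))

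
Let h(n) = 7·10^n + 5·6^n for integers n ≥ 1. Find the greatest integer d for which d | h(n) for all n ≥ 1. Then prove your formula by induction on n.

Computing the first values: h(1) = 100 and h(2) = 880; gcd(100, 880) = 20, so d ≤ 20.
We prove 20 | 7·10^n + 5·6^n for all n ≥ 1 by induction on n.
Base case (n = 1): h(1) = 100 = 20·(5), so 20 | h(1).
Inductive step: suppose the statement holds for some p ≥ 1, i.e. 20 | h(p). Then
h(p+1) − 10·h(p) = (7·10^(p+1) + 5·6^(p+1)) − 10·(7·10^p + 5·6^p) = (5)·6^p·(6 − 10) = (-20)·6^p. Since 20 | h(p) by the inductive hypothesis, 20 | 10·h(p); and 20 | -20 since -20 = 20·-1. Therefore 20 | h(p+1).
This completes the induction.
Therefore the largest such d is 20.

d = 20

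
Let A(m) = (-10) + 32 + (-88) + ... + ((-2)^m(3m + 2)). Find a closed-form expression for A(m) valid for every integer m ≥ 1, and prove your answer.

We claim A(m) = 2(-2)^m(m + 1) - 2 for all m ≥ 1.
Base case (m = 1): A(1) = -10, and the closed form gives -10. They agree.
Inductive step: assume the claim holds for m = j, so A(j) = 2(-2)^j(j + 1) - 2.
Then A(j+1) = A(j) + ((-2)^(j + 1)(3j + 5)) = (2(-2)^j(j + 1) - 2) + ((-2)^(j + 1)(3j + 5)).
Simplifying, A(j+1) = -4(-2)^j·j - 8(-2)^j - 2 = 2(-2)^(j+1)((j+1) + 1) - 2,
which is the closed form with m = j+1.
By induction, the statement is established for all m ≥ 1.

A(m) = 2(-2)^m(m + 1) - 2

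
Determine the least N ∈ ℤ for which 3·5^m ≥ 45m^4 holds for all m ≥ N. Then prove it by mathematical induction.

At m = 6: 46875 < 58320, so the inequality fails and N ≥ 7. We prove 3·5^m ≥ 45m^4 for all m ≥ 7.
For the base case m = 7: 3·5^m = 234375 and 45m^4 = 108045, so 234375 ≥ 108045.
Inductive step: suppose the statement holds for some p ≥ 7, so 3·5^p ≥ 45p^4.
Then 3·5^(p + 1) = 5·(3·5^p) ≥ 5·(45p^4).
Also, for p ≥ 7 we have 5·(45p^4) ≥ 45(p+1)^4, since 5 ≥ (1 + 1/p)^4 for all p ≥ 7.
Combining, 3·5^(p + 1) ≥ 45(p+1)^4.
This completes the induction.
Hence the smallest such N is 7.

N = 7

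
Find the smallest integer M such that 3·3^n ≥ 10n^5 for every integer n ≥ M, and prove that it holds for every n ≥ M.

M = 13

At n = 12: 1594323 < 2488320, so the inequality fails and M ≥ 13. We prove 3·3^n ≥ 10n^5 for all n ≥ 13.
Base case (n = 13): 3·3^n = 4782969 and 10n^5 = 3712930, so 4782969 ≥ 3712930.
For the inductive step, assume it holds for an arbitrary p ≥ 13, so 3·3^p ≥ 10p^5.
Then 3·3^(p + 1) = 3·(3·3^p) ≥ 3·(10p^5).
Also, for p ≥ 13 we have 3·(10p^5) ≥ 10(p+1)^5, since 3 ≥ (1 + 1/p)^5 for all p ≥ 13.
Combining, 3·3^(p + 1) ≥ 10(p+1)^5.
By induction, the statement is established for all n ≥ 13.
Hence the smallest such M is 13.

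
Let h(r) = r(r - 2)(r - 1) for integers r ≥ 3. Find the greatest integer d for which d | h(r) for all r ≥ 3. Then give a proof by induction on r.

d = 6

Computing the first values: h(3) = 6 and h(4) = 24; gcd(6, 24) = 6, so d ≤ 6.
We prove 6 | r(r - 2)(r - 1) for all r ≥ 3 by induction on r.
Base step (r = 3): h(3) = 6 = 6·(1), so 6 | h(3).
Suppose the result is true for r = j, i.e. 6 | h(j). Then
h(j+1) − h(j) = (j-1)·j·(j+1) − (j-2)·(j-1)·j = (j-1)·j·[(j+1) − (j-2)] = 3·(j-1)·j. The product of 2 consecutive integers is divisible by (2)! = 2, so h(j+1) − h(j) is divisible by 3·2 = 6. By the inductive hypothesis 6 | h(j), hence 6 | h(j+1).
This completes the induction.
Therefore the largest such d is 6.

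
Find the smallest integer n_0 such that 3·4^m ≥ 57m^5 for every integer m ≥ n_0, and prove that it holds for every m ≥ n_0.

At m = 10: 3145728 < 5700000, so the inequality fails and n_0 ≥ 11. We prove 3·4^m ≥ 57m^5 for all m ≥ 11.
Base case (m = 11): 3·4^m = 12582912 and 57m^5 = 9179907, so 12582912 ≥ 9179907.
Inductive step: suppose the statement holds for some r ≥ 11, so 3·4^r ≥ 57r^5.
Then 3·4^(r + 1) = 4·(3·4^r) ≥ 4·(57r^5).
Also, for r ≥ 11 we have 4·(57r^5) ≥ 57(r+1)^5, since 4 ≥ (1 + 1/r)^5 for all r ≥ 11.
Combining, 3·4^(r + 1) ≥ 57(r+1)^5.
By the principle of mathematical induction, the result holds for all m ≥ 11.
Hence the smallest such n_0 is 11.

n_0 = 11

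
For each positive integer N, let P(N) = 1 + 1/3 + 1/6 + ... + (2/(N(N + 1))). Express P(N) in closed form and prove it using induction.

P(N) = 2N/(N + 1)

We claim P(N) = 2N/(N + 1) for all N ≥ 1.
Base step (N = 1): P(1) = 1, and the closed form gives 1. They agree.
For the inductive step, assume it holds for an arbitrary p ≥ 1, so P(p) = 2p/(p + 1).
Then P(p+1) = P(p) + (2/((p + 1)(p + 2))) = (2p/(p + 1)) + (2/((p + 1)(p + 2))).
Simplifying, P(p+1) = 2(p + 1)/(p + 2) = 2(p+1)/((p+1) + 1),
which is the closed form with N = p+1.
By the principle of mathematical induction, the result holds for all N ≥ 1.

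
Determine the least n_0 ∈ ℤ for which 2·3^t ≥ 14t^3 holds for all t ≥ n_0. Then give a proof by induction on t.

At t = 7: 4374 < 4802, so the inequality fails and n_0 ≥ 8. We prove 2·3^t ≥ 14t^3 for all t ≥ 8.
Base step (t = 8): 2·3^t = 13122 and 14t^3 = 7168, so 13122 ≥ 7168.
Inductive step: assume the claim holds for t = m, so 2·3^m ≥ 14m^3.
Then 2·3^(m + 1) = 3·(2·3^m) ≥ 3·(14m^3).
Also, for m ≥ 8 we have 3·(14m^3) ≥ 14(m+1)^3, since 3 ≥ (1 + 1/m)^3 for all m ≥ 8.
Combining, 2·3^(m + 1) ≥ 14(m+1)^3.
This completes the induction.
Hence the smallest such n_0 is 8.

n_0 = 8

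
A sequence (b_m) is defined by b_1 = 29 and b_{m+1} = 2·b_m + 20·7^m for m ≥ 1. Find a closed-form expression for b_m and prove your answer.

b_m = 2^(m - 1) + 4·7^m

Computing the first terms: b_1 = 29, b_2 = 198, b_3 = 1376. This suggests b_m = 2^(m - 1) + 4·7^m.
When m = 1: the formula gives 29 = 29 = b_1.
Inductive step: assume the claim holds for m = k, so b_k = 2^(k - 1) + 4·7^k.
Then b_{k+1} = 2·b_k + 20·7^k = 2·(2^(k - 1) + 4·7^k) + 20·7^k = 2^k + 4·7^(k + 1) = 2^((k+1) - 1) + 4·7^(k+1),
which is the claimed formula at m = k+1.
This completes the induction.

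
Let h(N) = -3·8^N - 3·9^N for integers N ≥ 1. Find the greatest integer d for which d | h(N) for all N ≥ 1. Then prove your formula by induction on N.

d = 3

Computing the first values: h(1) = -51 and h(2) = -435; gcd(-51, -435) = 3, so d ≤ 3.
We prove 3 | -3·8^N - 3·9^N for all N ≥ 1 by induction on N.
Base case (N = 1): h(1) = -51 = 3·(-17), so 3 | h(1).
Inductive step: assume the claim holds for N = r, i.e. 3 | h(r). Then
h(r+1) − 9·h(r) = (-3·8^(r+1) - 3·9^(r+1)) − 9·(-3·8^r - 3·9^r) = (-3)·8^r·(8 − 9) = (3)·8^r. Since 3 | h(r) by the inductive hypothesis, 3 | 9·h(r); and 3 | 3 since 3 = 3·1. Therefore 3 | h(r+1).
This completes the induction.
Therefore the largest such d is 3.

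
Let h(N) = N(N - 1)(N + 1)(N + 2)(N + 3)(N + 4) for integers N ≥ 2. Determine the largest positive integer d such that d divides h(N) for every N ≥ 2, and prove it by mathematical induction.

Computing the first values: h(2) = 720 and h(3) = 5040; gcd(720, 5040) = 720, so d ≤ 720.
We prove 720 | N(N - 1)(N + 1)(N + 2)(N + 3)(N + 4) for all N ≥ 2 by induction on N.
For the base case N = 2: h(2) = 720 = 720·(1), so 720 | h(2).
Inductive step: assume the claim holds for N = r, i.e. 720 | h(r). Then
h(r+1) − h(r) = r·(r+1)·(r+2)·(r+3)·(r+4)·(r+5) − (r-1)·r·(r+1)·(r+2)·(r+3)·(r+4) = r·(r+1)·(r+2)·(r+3)·(r+4)·[(r+5) − (r-1)] = 6·r·(r+1)·(r+2)·(r+3)·(r+4). The product of 5 consecutive integers is divisible by (5)! = 120, so h(r+1) − h(r) is divisible by 6·120 = 720. By the inductive hypothesis 720 | h(r), hence 720 | h(r+1).
Hence, by induction on N, the claim holds for every N ≥ 2.
Therefore the largest such d is 720.

d = 720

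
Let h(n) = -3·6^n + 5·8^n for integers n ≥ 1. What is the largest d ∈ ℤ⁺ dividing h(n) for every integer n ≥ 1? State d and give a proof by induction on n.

Computing the first values: h(1) = 22 and h(2) = 212; gcd(22, 212) = 2, so d ≤ 2.
We prove 2 | -3·6^n + 5·8^n for all n ≥ 1 by induction on n.
Base step (n = 1): h(1) = 22 = 2·(11), so 2 | h(1).
Inductive step: assume the claim holds for n = j, i.e. 2 | h(j). Then
h(j+1) − 8·h(j) = (-3·6^(j+1) + 5·8^(j+1)) − 8·(-3·6^j + 5·8^j) = (-3)·6^j·(6 − 8) = (6)·6^j. Since 2 | h(j) by the inductive hypothesis, 2 | 8·h(j); and 2 | 6 since 6 = 2·3. Therefore 2 | h(j+1).
By induction, the statement is established for all n ≥ 1.
Therefore the largest such d is 2.

d = 2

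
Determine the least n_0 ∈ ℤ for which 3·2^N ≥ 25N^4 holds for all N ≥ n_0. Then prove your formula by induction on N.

n_0 = 21

At N = 20: 3145728 < 4000000, so the inequality fails and n_0 ≥ 21. We prove 3·2^N ≥ 25N^4 for all N ≥ 21.
Base step (N = 21): 3·2^N = 6291456 and 25N^4 = 4862025, so 6291456 ≥ 4862025.
Inductive step: suppose the statement holds for some p ≥ 21, so 3·2^p ≥ 25p^4.
Then 3·2^(p + 1) = 2·(3·2^p) ≥ 2·(25p^4).
Also, for p ≥ 21 we have 2·(25p^4) ≥ 25(p+1)^4, since 2 ≥ (1 + 1/p)^4 for all p ≥ 21.
Combining, 3·2^(p + 1) ≥ 25(p+1)^4.
By induction, the statement is established for all N ≥ 21.
Hence the smallest such n_0 is 21.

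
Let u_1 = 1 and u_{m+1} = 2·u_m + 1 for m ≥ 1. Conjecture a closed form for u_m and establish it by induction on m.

u_m = 2^m - 1

Computing the first terms: u_1 = 1, u_2 = 3, u_3 = 7. This suggests u_m = 2^m - 1.
Base case (m = 1): the formula gives 1 = 1 = u_1.
Inductive step: suppose the statement holds for some j ≥ 1, so u_j = 2^j - 1.
Then u_{j+1} = 2·u_j + 1 = 2·(2^j - 1) + 1 = 2^(j + 1) - 1,
which is the claimed formula at m = j+1.
By the principle of mathematical induction, the result holds for all m ≥ 1.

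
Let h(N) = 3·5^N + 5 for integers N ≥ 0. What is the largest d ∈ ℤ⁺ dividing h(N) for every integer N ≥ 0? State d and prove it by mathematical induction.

d = 4

Computing the first values: h(0) = 8 and h(1) = 20; gcd(8, 20) = 4, so d ≤ 4.
We prove 4 | 3·5^N + 5 for all N ≥ 0 by induction on N.
When N = 0: h(0) = 8 = 4·(2), so 4 | h(0).
Suppose the result is true for N = m, i.e. 4 | h(m). Then
h(m+1) = 3·5^(m+1) + 5 = 5·(3·5^m + 5) - 20 = 5·h(m) - 20. The first term is divisible by 4 by the inductive hypothesis, and -20 is divisible by 4. Hence 4 | h(m+1).
Hence, by induction on N, the claim holds for every N ≥ 0.
Therefore the largest such d is 4.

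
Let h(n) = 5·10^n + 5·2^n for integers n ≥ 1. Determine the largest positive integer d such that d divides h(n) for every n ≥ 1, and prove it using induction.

Computing the first values: h(1) = 60 and h(2) = 520; gcd(60, 520) = 20, so d ≤ 20.
We prove 20 | 5·10^n + 5·2^n for all n ≥ 1 by induction on n.
Base case (n = 1): h(1) = 60 = 20·(3), so 20 | h(1).
For the inductive step, assume it holds for an arbitrary k ≥ 1, i.e. 20 | h(k). Then
h(k+1) − 10·h(k) = (5·10^(k+1) + 5·2^(k+1)) − 10·(5·10^k + 5·2^k) = (5)·2^k·(2 − 10) = (-40)·2^k. Since 20 | h(k) by the inductive hypothesis, 20 | 10·h(k); and 20 | -40 since -40 = 20·-2. Therefore 20 | h(k+1).
By the principle of mathematical induction, the result holds for all n ≥ 1.
Therefore the largest such d is 20.

d = 20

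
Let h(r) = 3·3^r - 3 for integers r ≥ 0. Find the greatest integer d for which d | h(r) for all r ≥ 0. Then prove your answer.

d = 6

Computing the first values: h(0) = 0 and h(1) = 6; gcd(0, 6) = 6, so d ≤ 6.
We prove 6 | 3·3^r - 3 for all r ≥ 0 by induction on r.
When r = 0: h(0) = 0 = 6·(0), so 6 | h(0).
For the inductive step, assume it holds for an arbitrary k ≥ 0, i.e. 6 | h(k). Then
h(k+1) = 3·3^(k+1) - 3 = 3·(3·3^k - 3) + 6 = 3·h(k) + 6. The first term is divisible by 6 by the inductive hypothesis, and 6 is divisible by 6. Hence 6 | h(k+1).
Hence, by induction on r, the claim holds for every r ≥ 0.
Therefore the largest such d is 6.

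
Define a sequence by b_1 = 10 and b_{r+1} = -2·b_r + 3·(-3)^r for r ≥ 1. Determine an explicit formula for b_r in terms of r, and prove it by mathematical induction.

b_r = (-2)^(r - 1) + (-3)^(r + 1)

Computing the first terms: b_1 = 10, b_2 = -29, b_3 = 85. This suggests b_r = (-2)^(r - 1) + (-3)^(r + 1).
For the base case r = 1: the formula gives 10 = 10 = b_1.
For the inductive step, assume it holds for an arbitrary p ≥ 1, so b_p = (-2)^(p - 1) + (-3)^(p + 1).
Then b_{p+1} = -2·b_p + 3·(-3)^p = -2·((-2)^(p - 1) + (-3)^(p + 1)) + 3·(-3)^p = (-2)^p + (-3)^(p + 2) = (-2)^((p+1) - 1) + (-3)^((p+1) + 1),
which is the claimed formula at r = p+1.
This completes the induction.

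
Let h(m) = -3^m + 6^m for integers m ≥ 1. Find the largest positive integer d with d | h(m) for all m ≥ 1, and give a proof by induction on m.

d = 3

Computing the first values: h(1) = 3 and h(2) = 27; gcd(3, 27) = 3, so d ≤ 3.
We prove 3 | -3^m + 6^m for all m ≥ 1 by induction on m.
Base case (m = 1): h(1) = 3 = 3·(1), so 3 | h(1).
For the inductive step, assume it holds for an arbitrary i ≥ 1, i.e. 3 | h(i). Then
6^{i+1} − 3^{i+1} = 6·6^i − 3·3^i = 6·(6^i − 3^i) + (3)·3^i. The first term is divisible by 3 by the inductive hypothesis, and the second term (3)·3^i is divisible by 3 since 3 | 3. Hence 3 | h(i+1).
By the principle of mathematical induction, the result holds for all m ≥ 1.
Therefore the largest such d is 3.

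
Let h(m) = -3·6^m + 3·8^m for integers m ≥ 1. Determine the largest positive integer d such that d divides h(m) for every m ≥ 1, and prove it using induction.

Computing the first values: h(1) = 6 and h(2) = 84; gcd(6, 84) = 6, so d ≤ 6.
We prove 6 | -3·6^m + 3·8^m for all m ≥ 1 by induction on m.
Base case (m = 1): h(1) = 6 = 6·(1), so 6 | h(1).
Suppose the result is true for m = p, i.e. 6 | h(p). Then
h(p+1) − 8·h(p) = (-3·6^(p+1) + 3·8^(p+1)) − 8·(-3·6^p + 3·8^p) = (-3)·6^p·(6 − 8) = (6)·6^p. Since 6 | h(p) by the inductive hypothesis, 6 | 8·h(p); and 6 | 6 since 6 = 6·1. Therefore 6 | h(p+1).
By the principle of mathematical induction, the result holds for all m ≥ 1.
Therefore the largest such d is 6.

d = 6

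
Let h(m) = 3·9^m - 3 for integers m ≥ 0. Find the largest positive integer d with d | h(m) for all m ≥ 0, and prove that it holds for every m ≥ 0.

d = 24

Computing the first values: h(0) = 0 and h(1) = 24; gcd(0, 24) = 24, so d ≤ 24.
We prove 24 | 3·9^m - 3 for all m ≥ 0 by induction on m.
When m = 0: h(0) = 0 = 24·(0), so 24 | h(0).
Inductive step: suppose the statement holds for some k ≥ 0, i.e. 24 | h(k). Then
h(k+1) = 3·9^(k+1) - 3 = 9·(3·9^k - 3) + 24 = 9·h(k) + 24. The first term is divisible by 24 by the inductive hypothesis, and 24 is divisible by 24. Hence 24 | h(k+1).
This completes the induction.
Therefore the largest such d is 24.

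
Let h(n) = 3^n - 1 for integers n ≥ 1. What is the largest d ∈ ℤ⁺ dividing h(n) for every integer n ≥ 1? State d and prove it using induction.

d = 2

Computing the first values: h(1) = 2 and h(2) = 8; gcd(2, 8) = 2, so d ≤ 2.
We prove 2 | 3^n - 1 for all n ≥ 1 by induction on n.
Base step (n = 1): h(1) = 2 = 2·(1), so 2 | h(1).
Suppose the result is true for n = p, i.e. 2 | h(p). Then
3^{p+1} − 1^{p+1} = 3·3^p − 1·1^p = 3·(3^p − 1^p) + (2)·1^p. The first term is divisible by 2 by the inductive hypothesis, and the second term (2)·1^p is divisible by 2 since 2 | 2. Hence 2 | h(p+1).
This completes the induction.
Therefore the largest such d is 2.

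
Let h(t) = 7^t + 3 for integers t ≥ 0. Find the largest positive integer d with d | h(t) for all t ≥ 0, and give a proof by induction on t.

d = 2

Computing the first values: h(0) = 4 and h(1) = 10; gcd(4, 10) = 2, so d ≤ 2.
We prove 2 | 7^t + 3 for all t ≥ 0 by induction on t.
Base case (t = 0): h(0) = 4 = 2·(2), so 2 | h(0).
Inductive step: suppose the statement holds for some p ≥ 0, i.e. 2 | h(p). Then
h(p+1) = 7^(p+1) + 3 = 7·(7^p + 3) - 18 = 7·h(p) - 18. The first term is divisible by 2 by the inductive hypothesis, and -18 is divisible by 2. Hence 2 | h(p+1).
By the principle of mathematical induction, the result holds for all t ≥ 0.
Therefore the largest such d is 2.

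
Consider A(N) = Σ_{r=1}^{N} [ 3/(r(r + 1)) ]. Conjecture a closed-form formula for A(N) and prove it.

We claim A(N) = 3N/(N + 1) for all N ≥ 1.
When N = 1: A(1) = 3/2, and the closed form gives 3/2. They agree.
Inductive step: suppose the statement holds for some r ≥ 1, so A(r) = 3r/(r + 1).
Then A(r+1) = A(r) + (3/((r + 1)(r + 2))) = (3r/(r + 1)) + (3/((r + 1)(r + 2))).
Simplifying, A(r+1) = 3(r + 1)/(r + 2) = 3(r+1)/((r+1) + 1),
which is the closed form with N = r+1.
By the principle of mathematical induction, the result holds for all N ≥ 1.

A(N) = 3N/(N + 1)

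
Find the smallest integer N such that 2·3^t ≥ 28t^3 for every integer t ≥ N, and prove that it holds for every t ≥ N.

At t = 8: 13122 < 14336, so the inequality fails and N ≥ 9. We prove 2·3^t ≥ 28t^3 for all t ≥ 9.
Base case (t = 9): 2·3^t = 39366 and 28t^3 = 20412, so 39366 ≥ 20412.
Inductive step: assume the claim holds for t = m, so 2·3^m ≥ 28m^3.
Then 2·3^(m + 1) = 3·(2·3^m) ≥ 3·(28m^3).
Also, for m ≥ 9 we have 3·(28m^3) ≥ 28(m+1)^3, since 3 ≥ (1 + 1/m)^3 for all m ≥ 9.
Combining, 2·3^(m + 1) ≥ 28(m+1)^3.
Hence, by induction on t, the claim holds for every t ≥ 9.
Hence the smallest such N is 9.

N = 9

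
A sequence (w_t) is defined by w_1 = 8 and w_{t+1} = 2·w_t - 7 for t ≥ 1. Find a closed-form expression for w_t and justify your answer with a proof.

Computing the first terms: w_1 = 8, w_2 = 9, w_3 = 11. This suggests w_t = 2^(t - 1) + 7.
When t = 1: the formula gives 8 = 8 = w_1.
Inductive step: assume the claim holds for t = j, so w_j = 2^(j - 1) + 7.
Then w_{j+1} = 2·w_j - 7 = 2·(2^(j - 1) + 7) - 7 = 2^j + 7 = 2^((j+1) - 1) + 7,
which is the claimed formula at t = j+1.
By induction, the statement is established for all t ≥ 1.

w_t = 2^(t - 1) + 7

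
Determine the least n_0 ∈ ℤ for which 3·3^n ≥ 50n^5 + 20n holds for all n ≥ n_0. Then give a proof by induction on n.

At n = 14: 14348907 < 26891480, so the inequality fails and n_0 ≥ 15. We prove 3·3^n ≥ 50n^5 + 20n for all n ≥ 15.
When n = 15: 3·3^n = 43046721 and 50n^5 + 20n = 37969050, so 43046721 ≥ 37969050.
Inductive step: suppose the statement holds for some m ≥ 15, so 3·3^m ≥ 50m^5 + 20m.
Then 3·3^(m + 1) = 3·(3·3^m) ≥ 3·(50m^5 + 20m).
Also, for m ≥ 15 we have 3·(50m^5 + 20m) ≥ 50(m+1)^5 + 20(m+1), since 3·(50m^5 + 20m) − (50(m+1)^5 + 20(m+1)) = 100m^5 - 250m^4 - 500m^3 - 500m^2 - 210m - 70, which is nonnegative for all m ≥ 15.
Combining, 3·3^(m + 1) ≥ 50(m+1)^5 + 20(m+1).
Hence, by induction on n, the claim holds for every n ≥ 15.
Hence the smallest such n_0 is 15.

n_0 = 15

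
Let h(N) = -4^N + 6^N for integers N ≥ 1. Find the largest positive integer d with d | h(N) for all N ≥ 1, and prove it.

d = 2

Computing the first values: h(1) = 2 and h(2) = 20; gcd(2, 20) = 2, so d ≤ 2.
We prove 2 | -4^N + 6^N for all N ≥ 1 by induction on N.
When N = 1: h(1) = 2 = 2·(1), so 2 | h(1).
Inductive step: assume the claim holds for N = i, i.e. 2 | h(i). Then
6^{i+1} − 4^{i+1} = 6·6^i − 4·4^i = 6·(6^i − 4^i) + (2)·4^i. The first term is divisible by 2 by the inductive hypothesis, and the second term (2)·4^i is divisible by 2 since 2 | 2. Hence 2 | h(i+1).
By induction, the statement is established for all N ≥ 1.
Therefore the largest such d is 2.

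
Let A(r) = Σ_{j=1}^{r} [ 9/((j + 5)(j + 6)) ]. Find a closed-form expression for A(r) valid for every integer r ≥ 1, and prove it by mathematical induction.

We claim A(r) = 3r/(2(r + 6)) for all r ≥ 1.
For the base case r = 1: A(1) = 3/14, and the closed form gives 3/14. They agree.
Suppose the result is true for r = j, so A(j) = 3j/(2(j + 6)).
Then A(j+1) = A(j) + (9/((j + 6)(j + 7))) = (3j/(2(j + 6))) + (9/((j + 6)(j + 7))).
Simplifying, A(j+1) = 3(j + 1)/(2(j + 7)) = 3(j+1)/(2((j+1) + 6)),
which is the closed form with r = j+1.
This completes the induction.

A(r) = 3r/(2(r + 6))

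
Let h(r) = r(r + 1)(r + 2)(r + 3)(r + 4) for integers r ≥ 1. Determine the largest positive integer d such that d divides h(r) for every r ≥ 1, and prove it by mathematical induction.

d = 120

Computing the first values: h(1) = 120 and h(2) = 720; gcd(120, 720) = 120, so d ≤ 120.
We prove 120 | r(r + 1)(r + 2)(r + 3)(r + 4) for all r ≥ 1 by induction on r.
For the base case r = 1: h(1) = 120 = 120·(1), so 120 | h(1).
Suppose the result is true for r = m, i.e. 120 | h(m). Then
h(m+1) − h(m) = (m+1)·(m+2)·(m+3)·(m+4)·(m+5) − m·(m+1)·(m+2)·(m+3)·(m+4) = (m+1)·(m+2)·(m+3)·(m+4)·[(m+5) − m] = 5·(m+1)·(m+2)·(m+3)·(m+4). The product of 4 consecutive integers is divisible by (4)! = 24, so h(m+1) − h(m) is divisible by 5·24 = 120. By the inductive hypothesis 120 | h(m), hence 120 | h(m+1).
By induction, the statement is established for all r ≥ 1.
Therefore the largest such d is 120.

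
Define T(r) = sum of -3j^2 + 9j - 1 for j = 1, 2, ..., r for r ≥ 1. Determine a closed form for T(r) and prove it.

T(r) = -r(r^2 - 3r - 3)

We claim T(r) = -r(r^2 - 3r - 3) for all r ≥ 1.
For the base case r = 1: T(1) = 5, and the closed form gives 5. They agree.
Suppose the result is true for r = j, so T(j) = j(-j^2 + 3j + 3).
Then T(j+1) = T(j) + (-3j^2 + 3j + 5) = (j(-j^2 + 3j + 3)) + (-3j^2 + 3j + 5).
Simplifying, T(j+1) = -(j + 1)(j^2 - j - 5) = -(j+1)((j+1)^2 - 3(j+1) - 3),
which is the closed form with r = j+1.
Hence, by induction on r, the claim holds for every r ≥ 1.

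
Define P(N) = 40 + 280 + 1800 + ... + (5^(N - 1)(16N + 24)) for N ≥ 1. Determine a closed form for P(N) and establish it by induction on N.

P(N) = 5^N(4N + 5) - 5

We claim P(N) = 5^N(4N + 5) - 5 for all N ≥ 1.
Base case (N = 1): P(1) = 40, and the closed form gives 40. They agree.
For the inductive step, assume it holds for an arbitrary i ≥ 1, so P(i) = 5^i(4i + 5) - 5.
Then P(i+1) = P(i) + (5^i(16i + 40)) = (5^i(4i + 5) - 5) + (5^i(16i + 40)).
Simplifying, P(i+1) = 20·5^i·i + 45·5^i - 5 = 5^(i+1)(4(i+1) + 5) - 5,
which is the closed form with N = i+1.
By the principle of mathematical induction, the result holds for all N ≥ 1.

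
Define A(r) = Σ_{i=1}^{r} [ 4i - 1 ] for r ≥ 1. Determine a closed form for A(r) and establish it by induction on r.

A(r) = r(2r + 1)

We claim A(r) = r(2r + 1) for all r ≥ 1.
When r = 1: A(1) = 3, and the closed form gives 3. They agree.
Inductive step: suppose the statement holds for some i ≥ 1, so A(i) = i(2i + 1).
Then A(i+1) = A(i) + (4i + 3) = (i(2i + 1)) + (4i + 3).
Simplifying, A(i+1) = (i + 1)(2i + 3) = (i+1)(2(i+1) + 1),
which is the closed form with r = i+1.
Hence, by induction on r, the claim holds for every r ≥ 1.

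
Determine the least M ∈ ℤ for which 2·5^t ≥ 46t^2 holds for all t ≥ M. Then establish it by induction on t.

M = 4

At t = 3: 250 < 414, so the inequality fails and M ≥ 4. We prove 2·5^t ≥ 46t^2 for all t ≥ 4.
When t = 4: 2·5^t = 1250 and 46t^2 = 736, so 1250 ≥ 736.
Suppose the result is true for t = m, so 2·5^m ≥ 46m^2.
Then 2·5^(m + 1) = 5·(2·5^m) ≥ 5·(46m^2).
Also, for m ≥ 4 we have 5·(46m^2) ≥ 46(m+1)^2, since 5 ≥ (1 + 1/m)^2 for all m ≥ 4.
Combining, 2·5^(m + 1) ≥ 46(m+1)^2.
This completes the induction.
Hence the smallest such M is 4.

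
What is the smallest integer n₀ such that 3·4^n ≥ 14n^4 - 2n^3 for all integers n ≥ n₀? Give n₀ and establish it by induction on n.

At n = 6: 12288 < 17712, so the inequality fails and n₀ ≥ 7. We prove 3·4^n ≥ 14n^4 - 2n^3 for all n ≥ 7.
When n = 7: 3·4^n = 49152 and 14n^4 - 2n^3 = 32928, so 49152 ≥ 32928.
Suppose the result is true for n = r, so 3·4^r ≥ 14r^4 - 2r^3.
Then 3·4^(r + 1) = 4·(3·4^r) ≥ 4·(14r^4 - 2r^3).
Also, for r ≥ 7 we have 4·(14r^4 - 2r^3) ≥ 14(r+1)^4 - 2(r+1)^3, since 4·(14r^4 - 2r^3) − (14(r+1)^4 - 2(r+1)^3) = 42r^4 - 62r^3 - 78r^2 - 50r - 12, which is nonnegative for all r ≥ 7.
Combining, 3·4^(r + 1) ≥ 14(r+1)^4 - 2(r+1)^3.
By the principle of mathematical induction, the result holds for all n ≥ 7.
Hence the smallest such n₀ is 7.

n₀ = 7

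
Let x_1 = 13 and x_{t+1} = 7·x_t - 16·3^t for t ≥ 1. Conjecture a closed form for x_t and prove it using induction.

x_t = 4·3^t + 7^(t - 1)

Computing the first terms: x_1 = 13, x_2 = 43, x_3 = 157. This suggests x_t = 4·3^t + 7^(t - 1).
Base step (t = 1): the formula gives 13 = 13 = x_1.
For the inductive step, assume it holds for an arbitrary j ≥ 1, so x_j = 4·3^j + 7^(j - 1).
Then x_{j+1} = 7·x_j - 16·3^j = 7·(4·3^j + 7^(j - 1)) - 16·3^j = 4·3^(j + 1) + 7^j = 4·3^(j+1) + 7^((j+1) - 1),
which is the claimed formula at t = j+1.
Hence, by induction on t, the claim holds for every t ≥ 1.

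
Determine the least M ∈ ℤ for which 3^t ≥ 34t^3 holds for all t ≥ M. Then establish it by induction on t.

At t = 9: 19683 < 24786, so the inequality fails and M ≥ 10. We prove 3^t ≥ 34t^3 for all t ≥ 10.
Base case (t = 10): 3^t = 59049 and 34t^3 = 34000, so 59049 ≥ 34000.
Inductive step: suppose the statement holds for some m ≥ 10, so 3^m ≥ 34m^3.
Then 3^(m + 1) = 3·(3^m) ≥ 3·(34m^3).
Also, for m ≥ 10 we have 3·(34m^3) ≥ 34(m+1)^3, since 3 ≥ (1 + 1/m)^3 for all m ≥ 10.
Combining, 3^(m + 1) ≥ 34(m+1)^3.
By the principle of mathematical induction, the result holds for all t ≥ 10.
Hence the smallest such M is 10.

M = 10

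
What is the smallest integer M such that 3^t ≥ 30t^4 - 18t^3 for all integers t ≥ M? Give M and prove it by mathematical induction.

M = 13

At t = 12: 531441 < 590976, so the inequality fails and M ≥ 13. We prove 3^t ≥ 30t^4 - 18t^3 for all t ≥ 13.
For the base case t = 13: 3^t = 1594323 and 30t^4 - 18t^3 = 817284, so 1594323 ≥ 817284.
Inductive step: suppose the statement holds for some p ≥ 13, so 3^p ≥ 30p^4 - 18p^3.
Then 3^(p + 1) = 3·(3^p) ≥ 3·(30p^4 - 18p^3).
Also, for p ≥ 13 we have 3·(30p^4 - 18p^3) ≥ 30(p+1)^4 - 18(p+1)^3, since 3·(30p^4 - 18p^3) − (30(p+1)^4 - 18(p+1)^3) = 60p^4 - 156p^3 - 126p^2 - 66p - 12, which is nonnegative for all p ≥ 13.
Combining, 3^(p + 1) ≥ 30(p+1)^4 - 18(p+1)^3.
This completes the induction.
Hence the smallest such M is 13.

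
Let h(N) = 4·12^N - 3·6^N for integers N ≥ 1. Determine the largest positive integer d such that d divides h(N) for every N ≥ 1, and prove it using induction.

Computing the first values: h(1) = 30 and h(2) = 468; gcd(30, 468) = 6, so d ≤ 6.
We prove 6 | 4·12^N - 3·6^N for all N ≥ 1 by induction on N.
Base step (N = 1): h(1) = 30 = 6·(5), so 6 | h(1).
For the inductive step, assume it holds for an arbitrary p ≥ 1, i.e. 6 | h(p). Then
h(p+1) − 12·h(p) = (4·12^(p+1) - 3·6^(p+1)) − 12·(4·12^p - 3·6^p) = (-3)·6^p·(6 − 12) = (18)·6^p. Since 6 | h(p) by the inductive hypothesis, 6 | 12·h(p); and 6 | 18 since 18 = 6·3. Therefore 6 | h(p+1).
This completes the induction.
Therefore the largest such d is 6.

d = 6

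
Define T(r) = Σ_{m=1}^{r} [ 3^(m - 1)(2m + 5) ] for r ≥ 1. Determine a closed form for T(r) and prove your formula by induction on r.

We claim T(r) = 3^r(r + 2) - 2 for all r ≥ 1.
Base step (r = 1): T(1) = 7, and the closed form gives 7. They agree.
Inductive step: assume the claim holds for r = m, so T(m) = 3^m(m + 2) - 2.
Then T(m+1) = T(m) + (3^m(2m + 7)) = (3^m(m + 2) - 2) + (3^m(2m + 7)).
Simplifying, T(m+1) = 3^(m + 1)m + 3^(m + 2) - 2 = 3^(m+1)((m+1) + 2) - 2,
which is the closed form with r = m+1.
This completes the induction.

T(r) = 3^r(r + 2) - 2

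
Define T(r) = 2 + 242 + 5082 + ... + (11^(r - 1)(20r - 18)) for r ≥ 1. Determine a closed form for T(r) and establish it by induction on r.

T(r) = 2·11^r(r - 1) + 2

We claim T(r) = 2·11^r(r - 1) + 2 for all r ≥ 1.
For the base case r = 1: T(1) = 2, and the closed form gives 2. They agree.
Inductive step: suppose the statement holds for some k ≥ 1, so T(k) = 2·11^k(k - 1) + 2.
Then T(k+1) = T(k) + (11^k(20k + 2)) = (2·11^k(k - 1) + 2) + (11^k(20k + 2)).
Simplifying, T(k+1) = 22·11^k·k + 2 = 2·11^(k+1)((k+1) - 1) + 2,
which is the closed form with r = k+1.
By the principle of mathematical induction, the result holds for all r ≥ 1.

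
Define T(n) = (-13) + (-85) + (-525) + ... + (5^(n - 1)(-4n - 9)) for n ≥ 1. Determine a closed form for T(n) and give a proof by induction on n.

T(n) = -5^n(n + 2) + 2

We claim T(n) = -5^n(n + 2) + 2 for all n ≥ 1.
When n = 1: T(1) = -13, and the closed form gives -13. They agree.
Suppose the result is true for n = j, so T(j) = -5^j(j + 2) + 2.
Then T(j+1) = T(j) + (5^j(-4j - 13)) = (-5^j(j + 2) + 2) + (5^j(-4j - 13)).
Simplifying, T(j+1) = -5·5^j·j - 15·5^j + 2 = -5^(j+1)((j+1) + 2) + 2,
which is the closed form with n = j+1.
This completes the induction.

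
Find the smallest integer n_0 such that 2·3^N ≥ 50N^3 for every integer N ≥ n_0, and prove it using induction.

At N = 8: 13122 < 25600, so the inequality fails and n_0 ≥ 9. We prove 2·3^N ≥ 50N^3 for all N ≥ 9.
For the base case N = 9: 2·3^N = 39366 and 50N^3 = 36450, so 39366 ≥ 36450.
For the inductive step, assume it holds for an arbitrary k ≥ 9, so 2·3^k ≥ 50k^3.
Then 2·3^(k + 1) = 3·(2·3^k) ≥ 3·(50k^3).
Also, for k ≥ 9 we have 3·(50k^3) ≥ 50(k+1)^3, since 3 ≥ (1 + 1/k)^3 for all k ≥ 9.
Combining, 2·3^(k + 1) ≥ 50(k+1)^3.
Hence, by induction on N, the claim holds for every N ≥ 9.
Hence the smallest such n_0 is 9.

n_0 = 9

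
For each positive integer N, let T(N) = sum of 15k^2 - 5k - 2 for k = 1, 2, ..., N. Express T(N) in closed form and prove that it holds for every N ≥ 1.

We claim T(N) = N(5N^2 + 5N - 2) for all N ≥ 1.
When N = 1: T(1) = 8, and the closed form gives 8. They agree.
Inductive step: suppose the statement holds for some k ≥ 1, so T(k) = k(5k^2 + 5k - 2).
Then T(k+1) = T(k) + (15k^2 + 25k + 8) = (k(5k^2 + 5k - 2)) + (15k^2 + 25k + 8).
Simplifying, T(k+1) = (k + 1)(5k^2 + 15k + 8) = (k+1)(5(k+1)^2 + 5(k+1) - 2),
which is the closed form with N = k+1.
This completes the induction.

T(N) = N(5N^2 + 5N - 2)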